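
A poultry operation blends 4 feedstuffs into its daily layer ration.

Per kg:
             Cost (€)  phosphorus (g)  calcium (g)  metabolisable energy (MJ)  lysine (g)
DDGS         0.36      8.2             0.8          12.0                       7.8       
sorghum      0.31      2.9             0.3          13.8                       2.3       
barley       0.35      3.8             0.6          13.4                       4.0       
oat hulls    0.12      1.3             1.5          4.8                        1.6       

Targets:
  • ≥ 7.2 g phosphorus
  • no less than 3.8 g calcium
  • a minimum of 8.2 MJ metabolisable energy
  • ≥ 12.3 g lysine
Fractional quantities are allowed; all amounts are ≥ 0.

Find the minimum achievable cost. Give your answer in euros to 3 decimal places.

€0.655

Set it up as a linear program. Let x1 = kg of DDGS, x2 = kg of sorghum, x3 = kg of barley, x4 = kg of oat hulls.
min 0.36x1 + 0.31x2 + 0.35x3 + 0.12x4 subject to:
  8.2x1 + 2.9x2 + 3.8x3 + 1.3x4 ≥ 7.2   (phosphorus)
  0.8x1 + 0.3x2 + 0.6x3 + 1.5x4 ≥ 3.8   (calcium)
  12x1 + 13.8x2 + 13.4x3 + 4.8x4 ≥ 8.2   (metabolisable energy)
  7.8x1 + 2.3x2 + 4x3 + 1.6x4 ≥ 12.3   (lysine)
  x1, x2, x3, x4 ≥ 0.
The minimum-cost mix takes nothing from sorghum, barley — only DDGS, oat hulls. Binding constraints: calcium and lysine.
That vertex is x1 = 1.187, x4 = 1.9.
Cost = 0.36·1.187 + 0.12·1.9 = 0.65532.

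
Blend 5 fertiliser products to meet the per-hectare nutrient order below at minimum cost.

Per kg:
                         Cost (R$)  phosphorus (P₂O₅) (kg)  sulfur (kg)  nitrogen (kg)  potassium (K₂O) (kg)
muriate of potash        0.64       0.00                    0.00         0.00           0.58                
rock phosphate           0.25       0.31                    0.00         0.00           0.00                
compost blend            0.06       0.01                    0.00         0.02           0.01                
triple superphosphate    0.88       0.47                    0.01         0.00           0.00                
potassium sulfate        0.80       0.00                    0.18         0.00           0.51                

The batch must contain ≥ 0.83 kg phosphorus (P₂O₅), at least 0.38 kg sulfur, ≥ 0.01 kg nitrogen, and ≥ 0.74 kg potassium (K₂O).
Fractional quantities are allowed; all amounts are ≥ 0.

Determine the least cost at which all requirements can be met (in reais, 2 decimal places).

R$2.38

Let x1 = kg of muriate of potash, x2 = kg of rock phosphate, x3 = kg of compost blend, x4 = kg of triple superphosphate, x5 = kg of potassium sulfate.
Minimise 0.64x1 + 0.25x2 + 0.06x3 + 0.88x4 + 0.8x5 s.t.:
  0.31x2 + 0.01x3 + 0.47x4 ≥ 0.83   (phosphorus (P₂O₅))
  0.01x4 + 0.18x5 ≥ 0.38   (sulfur)
  0.02x3 ≥ 0.01   (nitrogen)
  0.58x1 + 0.01x3 + 0.51x5 ≥ 0.74   (potassium (K₂O))
  x1, x2, x3, x4, x5 ≥ 0.
At the optimum only rock phosphate, compost blend, potassium sulfate are positive (muriate of potash, triple superphosphate = 0). The phosphorus (P₂O₅), sulfur, nitrogen requirements are met with equality.
Optimal quantities: rock phosphate = 2.661 kg, compost blend = 0.5 kg, potassium sulfate = 2.111 kg.
Cost = 0.25·2.661 + 0.06·0.5 + 0.8·2.111 = 2.3841.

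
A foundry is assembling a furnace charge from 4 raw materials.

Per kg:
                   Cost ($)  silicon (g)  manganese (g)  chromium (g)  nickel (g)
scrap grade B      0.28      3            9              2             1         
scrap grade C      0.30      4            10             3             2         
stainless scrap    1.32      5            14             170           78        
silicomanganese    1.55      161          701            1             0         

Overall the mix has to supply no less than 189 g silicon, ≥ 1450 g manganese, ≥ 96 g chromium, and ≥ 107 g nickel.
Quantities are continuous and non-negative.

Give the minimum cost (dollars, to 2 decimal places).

$4.97

Let x1 = kg of scrap grade B, x2 = kg of scrap grade C, x3 = kg of stainless scrap, x4 = kg of silicomanganese.
Minimise 0.28x1 + 0.3x2 + 1.32x3 + 1.55x4 s.t.:
  3x1 + 4x2 + 5x3 + 161x4 ≥ 189   (silicon)
  9x1 + 10x2 + 14x3 + 701x4 ≥ 1450   (manganese)
  2x1 + 3x2 + 170x3 + 1x4 ≥ 96   (chromium)
  1x1 + 2x2 + 78x3 ≥ 107   (nickel)
  x1, x2, x3, x4 ≥ 0.
At the optimum only stainless scrap, silicomanganese are positive (scrap grade B, scrap grade C = 0). There the manganese and nickel constraints are tight.
That vertex is x3 = 1.372, x4 = 2.041.
Hence cost = 1.32·1.372 + 1.55·2.041 = $4.9746.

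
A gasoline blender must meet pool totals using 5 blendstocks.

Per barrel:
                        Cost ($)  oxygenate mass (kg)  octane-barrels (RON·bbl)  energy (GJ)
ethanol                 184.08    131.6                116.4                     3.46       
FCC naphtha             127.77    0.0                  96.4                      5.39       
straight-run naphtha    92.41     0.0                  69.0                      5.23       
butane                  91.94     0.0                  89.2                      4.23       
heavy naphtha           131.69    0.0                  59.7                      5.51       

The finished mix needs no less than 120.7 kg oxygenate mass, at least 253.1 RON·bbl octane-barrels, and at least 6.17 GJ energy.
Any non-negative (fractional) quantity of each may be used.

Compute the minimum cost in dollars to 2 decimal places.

Set it up as a linear program. Let x1 = barrels of ethanol, x2 = barrels of FCC naphtha, x3 = barrels of straight-run naphtha, x4 = barrels of butane, x5 = barrels of heavy naphtha.
Minimise 184.08x1 + 127.77x2 + 92.41x3 + 91.94x4 + 131.69x5 subject to:
  131.6x1 ≥ 120.7   (oxygenate mass)
  116.4x1 + 96.4x2 + 69x3 + 89.2x4 + 59.7x5 ≥ 253.1   (octane-barrels)
  3.46x1 + 5.39x2 + 5.23x3 + 4.23x4 + 5.51x5 ≥ 6.17   (energy)
  x1, x2, x3, x4, x5 ≥ 0.
The cheapest feasible vertex uses only ethanol, butane; FCC naphtha, straight-run naphtha, heavy naphtha are not used. Binding constraints: oxygenate mass and octane-barrels.
Solving gives x1 = 0.91717, x4 = 1.6406.
Objective = 184.08·0.91717 + 91.94·1.6406 = 319.6694.

$319.67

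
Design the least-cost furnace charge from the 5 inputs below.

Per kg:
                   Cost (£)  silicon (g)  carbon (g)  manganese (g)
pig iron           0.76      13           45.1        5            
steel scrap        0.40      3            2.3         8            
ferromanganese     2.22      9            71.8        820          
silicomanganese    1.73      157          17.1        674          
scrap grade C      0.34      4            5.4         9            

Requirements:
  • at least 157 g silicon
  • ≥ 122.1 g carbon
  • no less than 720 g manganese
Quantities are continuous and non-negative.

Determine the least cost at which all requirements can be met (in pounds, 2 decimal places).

Treat it as an LP. Let x1 = kg of pig iron, x2 = kg of steel scrap, x3 = kg of ferromanganese, x4 = kg of silicomanganese, x5 = kg of scrap grade C.
Minimise 0.76x1 + 0.4x2 + 2.22x3 + 1.73x4 + 0.34x5 with:
  13x1 + 3x2 + 9x3 + 157x4 + 4x5 ≥ 157   (silicon)
  45.1x1 + 2.3x2 + 71.8x3 + 17.1x4 + 5.4x5 ≥ 122.1   (carbon)
  5x1 + 8x2 + 820x3 + 674x4 + 9x5 ≥ 720   (manganese)
  x1, x2, x3, x4, x5 ≥ 0.
The optimal basis is {pig iron, ferromanganese, silicomanganese}; steel scrap, scrap grade C drop out. The silicon, carbon, manganese requirements are met with equality.
So pig iron = 2.088 kg, ferromanganese = 0.1946 kg, silicomanganese = 0.8159 kg.
Cost = 0.76·2.088 + 2.22·0.1946 + 1.73·0.8159 = 3.4304.

£3.43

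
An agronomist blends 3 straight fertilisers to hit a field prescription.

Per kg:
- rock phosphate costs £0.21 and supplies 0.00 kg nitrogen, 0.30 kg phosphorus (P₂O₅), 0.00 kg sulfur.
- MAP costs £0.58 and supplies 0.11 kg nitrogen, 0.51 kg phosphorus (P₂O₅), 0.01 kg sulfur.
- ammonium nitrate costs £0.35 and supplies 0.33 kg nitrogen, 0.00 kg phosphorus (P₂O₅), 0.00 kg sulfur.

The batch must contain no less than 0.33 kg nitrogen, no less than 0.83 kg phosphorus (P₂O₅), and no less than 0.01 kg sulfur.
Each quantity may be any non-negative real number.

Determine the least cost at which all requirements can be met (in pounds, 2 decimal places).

£1.04

Set it up as a linear program. Let x1 = kg of rock phosphate, x2 = kg of MAP, x3 = kg of ammonium nitrate.
min 0.21x1 + 0.58x2 + 0.35x3 s.t.:
  0.11x2 + 0.33x3 ≥ 0.33   (nitrogen)
  0.3x1 + 0.51x2 ≥ 0.83   (phosphorus (P₂O₅))
  0.01x2 ≥ 0.01   (sulfur)
  x1, x2, x3 ≥ 0.
All 3 inputs are positive at the optimum. Binding constraints: nitrogen, phosphorus (P₂O₅), sulfur.
So rock phosphate = 1.067 kg, MAP = 1 kg, ammonium nitrate = 0.6667 kg.
Cost = 0.21·1.067 + 0.58·1 + 0.35·0.6667 = 1.0374.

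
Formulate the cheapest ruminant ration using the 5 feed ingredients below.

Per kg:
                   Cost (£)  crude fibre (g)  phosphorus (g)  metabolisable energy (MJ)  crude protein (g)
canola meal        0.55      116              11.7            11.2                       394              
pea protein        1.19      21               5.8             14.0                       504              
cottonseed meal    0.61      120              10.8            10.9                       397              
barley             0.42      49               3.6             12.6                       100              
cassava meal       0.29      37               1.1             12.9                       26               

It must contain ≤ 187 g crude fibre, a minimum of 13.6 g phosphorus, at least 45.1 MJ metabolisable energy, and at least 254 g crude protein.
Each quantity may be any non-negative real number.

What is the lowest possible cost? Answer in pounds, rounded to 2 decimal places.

Let x1 = kg of canola meal, x2 = kg of pea protein, x3 = kg of cottonseed meal, x4 = kg of barley, x5 = kg of cassava meal.
Minimise 0.55x1 + 1.19x2 + 0.61x3 + 0.42x4 + 0.29x5 s.t.:
  116x1 + 21x2 + 120x3 + 49x4 + 37x5 ≤ 187   (crude fibre)
  11.7x1 + 5.8x2 + 10.8x3 + 3.6x4 + 1.1x5 ≥ 13.6   (phosphorus)
  11.2x1 + 14x2 + 10.9x3 + 12.6x4 + 12.9x5 ≥ 45.1   (metabolisable energy)
  394x1 + 504x2 + 397x3 + 100x4 + 26x5 ≥ 254   (crude protein)
  x1, x2, x3, x4, x5 ≥ 0.
At the optimum only canola meal, barley, cassava meal are positive (pea protein, cottonseed meal = 0). The crude fibre, phosphorus, metabolisable energy requirements are met with equality.
Optimal quantities: canola meal = 0.2734 kg, barley = 2.699 kg, cassava meal = 0.6226 kg.
Cost = 0.55·0.2734 + 0.42·2.699 + 0.29·0.6226 = 1.4645.

£1.46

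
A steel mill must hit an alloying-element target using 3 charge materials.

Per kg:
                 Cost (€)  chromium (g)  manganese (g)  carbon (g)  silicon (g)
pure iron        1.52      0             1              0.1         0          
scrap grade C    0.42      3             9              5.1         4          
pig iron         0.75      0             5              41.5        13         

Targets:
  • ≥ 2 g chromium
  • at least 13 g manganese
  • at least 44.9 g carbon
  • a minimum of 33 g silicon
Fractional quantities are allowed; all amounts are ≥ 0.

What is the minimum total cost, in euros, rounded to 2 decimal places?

Treat it as an LP. Let x1 = kg of pure iron, x2 = kg of scrap grade C, x3 = kg of pig iron.
min 1.52x1 + 0.42x2 + 0.75x3 with:
  3x2 ≥ 2   (chromium)
  1x1 + 9x2 + 5x3 ≥ 13   (manganese)
  0.1x1 + 5.1x2 + 41.5x3 ≥ 44.9   (carbon)
  4x2 + 13x3 ≥ 33   (silicon)
  x1, x2, x3 ≥ 0.
At the optimum only scrap grade C, pig iron are positive (pure iron = 0). Binding constraints: chromium and silicon.
So scrap grade C = 0.6667 kg, pig iron = 2.333 kg.
Cost = 0.42·0.6667 + 0.75·2.333 = 2.0298.

€2.03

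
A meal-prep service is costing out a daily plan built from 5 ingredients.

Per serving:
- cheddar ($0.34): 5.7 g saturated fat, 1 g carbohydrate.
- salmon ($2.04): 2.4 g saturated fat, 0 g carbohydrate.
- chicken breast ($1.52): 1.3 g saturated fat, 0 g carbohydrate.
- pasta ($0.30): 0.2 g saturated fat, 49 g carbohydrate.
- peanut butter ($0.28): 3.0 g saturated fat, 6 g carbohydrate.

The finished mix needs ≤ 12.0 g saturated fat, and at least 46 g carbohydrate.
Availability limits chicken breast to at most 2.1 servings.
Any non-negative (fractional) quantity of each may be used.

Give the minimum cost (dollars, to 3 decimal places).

Set it up as a linear program. Let x1 = servings of cheddar, x2 = servings of salmon, x3 = servings of chicken breast, x4 = servings of pasta, x5 = servings of peanut butter.
Minimize 0.34x1 + 2.04x2 + 1.52x3 + 0.3x4 + 0.28x5 s.t.:
  5.7x1 + 2.4x2 + 1.3x3 + 0.2x4 + 3x5 ≤ 12   (saturated fat)
  1x1 + 49x4 + 6x5 ≥ 46   (carbohydrate)
  x3 ≤ 2.1
  x1, x2, x3, x4, x5 ≥ 0.
The optimal basis is {pasta}; cheddar, salmon, chicken breast, peanut butter drop out. The carbohydrate requirement is met with equality.
That vertex is x4 = 0.9388.
Objective = 0.3·0.9388 = 0.28164.

$0.282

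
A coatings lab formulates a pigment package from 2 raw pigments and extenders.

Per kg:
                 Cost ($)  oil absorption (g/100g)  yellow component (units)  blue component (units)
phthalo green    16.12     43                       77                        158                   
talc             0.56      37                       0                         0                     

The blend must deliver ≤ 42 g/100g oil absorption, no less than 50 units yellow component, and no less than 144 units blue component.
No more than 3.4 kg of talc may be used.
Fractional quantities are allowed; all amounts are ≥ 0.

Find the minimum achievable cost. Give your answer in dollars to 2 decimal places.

Let x1 = kg of phthalo green, x2 = kg of talc.
Minimise 16.12x1 + 0.56x2 subject to:
  43x1 + 37x2 ≤ 42   (oil absorption)
  77x1 ≥ 50   (yellow component)
  158x1 ≥ 144   (blue component)
  x2 ≤ 3.4
  x1, x2 ≥ 0.
The cheapest feasible vertex uses only phthalo green; talc is not used. The blue component requirement is met with equality.
Optimal quantities: phthalo green = 0.9114 kg.
Objective = 16.12·0.9114 = 14.6918.

$14.69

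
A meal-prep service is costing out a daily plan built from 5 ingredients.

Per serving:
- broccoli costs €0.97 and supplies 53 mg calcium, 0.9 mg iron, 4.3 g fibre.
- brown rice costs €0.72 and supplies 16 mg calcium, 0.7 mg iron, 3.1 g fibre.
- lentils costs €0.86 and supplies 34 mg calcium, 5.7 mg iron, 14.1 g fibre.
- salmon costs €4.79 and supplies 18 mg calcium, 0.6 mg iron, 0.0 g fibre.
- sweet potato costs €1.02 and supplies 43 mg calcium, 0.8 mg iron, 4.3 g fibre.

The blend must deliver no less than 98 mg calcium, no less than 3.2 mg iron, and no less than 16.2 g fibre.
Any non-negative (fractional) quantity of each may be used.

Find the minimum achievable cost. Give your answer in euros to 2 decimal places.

This is a linear program. Let x1 = servings of broccoli, x2 = servings of brown rice, x3 = servings of lentils, x4 = servings of salmon, x5 = servings of sweet potato.
min 0.97x1 + 0.72x2 + 0.86x3 + 4.79x4 + 1.02x5 s.t.:
  53x1 + 16x2 + 34x3 + 18x4 + 43x5 ≥ 98   (calcium)
  0.9x1 + 0.7x2 + 5.7x3 + 0.6x4 + 0.8x5 ≥ 3.2   (iron)
  4.3x1 + 3.1x2 + 14.1x3 + 4.3x5 ≥ 16.2   (fibre)
  x1, x2, x3, x4, x5 ≥ 0.
The minimum-cost mix takes nothing from brown rice, salmon, sweet potato — only broccoli, lentils. There the calcium and fibre constraints are tight.
Optimal quantities: broccoli = 1.382 servings, lentils = 0.7273 servings.
Objective = 0.97·1.382 + 0.86·0.7273 = 1.9660.

€1.97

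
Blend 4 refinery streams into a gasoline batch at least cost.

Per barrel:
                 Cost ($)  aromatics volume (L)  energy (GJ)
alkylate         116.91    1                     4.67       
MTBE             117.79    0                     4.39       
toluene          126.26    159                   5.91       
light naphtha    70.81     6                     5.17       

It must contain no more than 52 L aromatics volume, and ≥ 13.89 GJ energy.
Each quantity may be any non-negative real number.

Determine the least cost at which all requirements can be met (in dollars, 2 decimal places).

$190.24

Treat it as an LP. Let x1 = barrels of alkylate, x2 = barrels of MTBE, x3 = barrels of toluene, x4 = barrels of light naphtha.
Minimize 116.91x1 + 117.79x2 + 126.26x3 + 70.81x4 with:
  1x1 + 159x3 + 6x4 ≤ 52   (aromatics volume)
  4.67x1 + 4.39x2 + 5.91x3 + 5.17x4 ≥ 13.89   (energy)
  x1, x2, x3, x4 ≥ 0.
The optimal basis is {light naphtha}; alkylate, MTBE, toluene drop out. There the energy constraint is tight.
That vertex is x4 = 2.68665.
Objective = 70.81·2.68665 = 190.2417.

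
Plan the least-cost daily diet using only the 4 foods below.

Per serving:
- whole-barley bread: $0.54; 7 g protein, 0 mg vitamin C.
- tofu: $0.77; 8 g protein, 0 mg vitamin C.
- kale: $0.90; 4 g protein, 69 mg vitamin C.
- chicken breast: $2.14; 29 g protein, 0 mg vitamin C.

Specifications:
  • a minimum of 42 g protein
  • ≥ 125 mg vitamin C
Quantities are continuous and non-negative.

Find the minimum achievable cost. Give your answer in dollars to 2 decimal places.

$4.20

Set it up as a linear program. Let x1 = servings of whole-barley bread, x2 = servings of tofu, x3 = servings of kale, x4 = servings of chicken breast.
min 0.54x1 + 0.77x2 + 0.9x3 + 2.14x4 with:
  7x1 + 8x2 + 4x3 + 29x4 ≥ 42   (protein)
  69x3 ≥ 125   (vitamin C)
  x1, x2, x3, x4 ≥ 0.
At the optimum only kale, chicken breast are positive (whole-barley bread, tofu = 0). The protein and vitamin C requirements are met with equality.
That vertex is x3 = 1.8116, x4 = 1.1984.
Cost = 0.9·1.8116 + 2.14·1.1984 = 4.19502.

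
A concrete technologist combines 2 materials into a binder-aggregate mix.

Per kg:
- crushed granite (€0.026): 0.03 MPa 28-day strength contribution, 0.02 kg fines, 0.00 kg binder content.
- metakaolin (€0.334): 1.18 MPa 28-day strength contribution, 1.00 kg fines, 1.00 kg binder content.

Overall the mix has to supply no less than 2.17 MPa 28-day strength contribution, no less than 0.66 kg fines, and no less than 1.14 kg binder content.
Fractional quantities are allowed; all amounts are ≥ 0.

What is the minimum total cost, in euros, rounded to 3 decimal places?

€0.614

Set it up as a linear program. Let x1 = kg of crushed granite, x2 = kg of metakaolin.
Minimize 0.026x1 + 0.334x2 with:
  0.03x1 + 1.18x2 ≥ 2.17   (28-day strength contribution)
  0.02x1 + 1x2 ≥ 0.66   (fines)
  1x2 ≥ 1.14   (binder content)
  x1, x2 ≥ 0.
At the optimum only metakaolin is positive (crushed granite = 0). The 28-day strength contribution requirement is met with equality.
So metakaolin = 1.839 kg.
Hence cost = 0.334·1.839 = €0.61423.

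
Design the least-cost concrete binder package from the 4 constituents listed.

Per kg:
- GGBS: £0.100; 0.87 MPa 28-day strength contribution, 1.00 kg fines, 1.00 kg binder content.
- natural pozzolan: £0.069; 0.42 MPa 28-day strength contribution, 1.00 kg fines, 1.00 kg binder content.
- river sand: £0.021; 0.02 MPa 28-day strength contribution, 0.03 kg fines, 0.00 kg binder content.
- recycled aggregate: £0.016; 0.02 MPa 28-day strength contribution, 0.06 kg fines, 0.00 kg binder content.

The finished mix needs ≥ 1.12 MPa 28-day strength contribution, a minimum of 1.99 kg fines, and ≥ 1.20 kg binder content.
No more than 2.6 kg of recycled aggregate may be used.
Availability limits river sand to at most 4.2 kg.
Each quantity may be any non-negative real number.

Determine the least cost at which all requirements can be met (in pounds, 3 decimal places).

£0.157

Set it up as a linear program. Let x1 = kg of GGBS, x2 = kg of natural pozzolan, x3 = kg of river sand, x4 = kg of recycled aggregate.
min 0.1x1 + 0.069x2 + 0.021x3 + 0.016x4 subject to:
  0.87x1 + 0.42x2 + 0.02x3 + 0.02x4 ≥ 1.12   (28-day strength contribution)
  1x1 + 1x2 + 0.03x3 + 0.06x4 ≥ 1.99   (fines)
  1x1 + 1x2 ≥ 1.2   (binder content)
  x4 ≤ 2.6
  x3 ≤ 4.2
  x1, x2, x3, x4 ≥ 0.
The cheapest feasible vertex uses only GGBS, natural pozzolan; river sand, recycled aggregate are not used. The 28-day strength contribution and fines requirements are met with equality.
Solving gives x1 = 0.6316, x2 = 1.358.
Cost = 0.1·0.6316 + 0.069·1.358 = 0.15686.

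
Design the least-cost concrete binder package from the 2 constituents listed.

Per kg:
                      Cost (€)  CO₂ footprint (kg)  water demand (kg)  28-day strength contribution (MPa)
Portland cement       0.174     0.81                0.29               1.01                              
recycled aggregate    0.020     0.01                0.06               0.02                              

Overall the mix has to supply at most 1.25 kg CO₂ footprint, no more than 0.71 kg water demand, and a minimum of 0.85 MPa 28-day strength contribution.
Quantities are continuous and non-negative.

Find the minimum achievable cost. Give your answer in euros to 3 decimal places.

€0.146

Treat it as an LP. Let x1 = kg of Portland cement, x2 = kg of recycled aggregate.
Minimize 0.174x1 + 0.02x2 s.t.:
  0.81x1 + 0.01x2 ≤ 1.25   (CO₂ footprint)
  0.29x1 + 0.06x2 ≤ 0.71   (water demand)
  1.01x1 + 0.02x2 ≥ 0.85   (28-day strength contribution)
  x1, x2 ≥ 0.
The optimal basis is {Portland cement}; recycled aggregate drops out. There the 28-day strength contribution constraint is tight.
Solving gives x1 = 0.8416.
Cost = 0.174·0.8416 = 0.14644.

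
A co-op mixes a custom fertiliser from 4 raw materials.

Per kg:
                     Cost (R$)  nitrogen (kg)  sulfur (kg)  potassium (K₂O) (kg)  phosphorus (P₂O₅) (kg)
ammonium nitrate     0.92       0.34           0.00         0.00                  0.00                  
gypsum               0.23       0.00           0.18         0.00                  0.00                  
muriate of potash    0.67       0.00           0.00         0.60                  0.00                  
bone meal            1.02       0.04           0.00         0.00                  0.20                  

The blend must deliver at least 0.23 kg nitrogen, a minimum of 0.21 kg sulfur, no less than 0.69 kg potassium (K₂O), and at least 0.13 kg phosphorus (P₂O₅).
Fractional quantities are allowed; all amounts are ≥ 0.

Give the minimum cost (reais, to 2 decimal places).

This is a linear program. Let x1 = kg of ammonium nitrate, x2 = kg of gypsum, x3 = kg of muriate of potash, x4 = kg of bone meal.
min 0.92x1 + 0.23x2 + 0.67x3 + 1.02x4 with:
  0.34x1 + 0.04x4 ≥ 0.23   (nitrogen)
  0.18x2 ≥ 0.21   (sulfur)
  0.6x3 ≥ 0.69   (potassium (K₂O))
  0.2x4 ≥ 0.13   (phosphorus (P₂O₅))
  x1, x2, x3, x4 ≥ 0.
The optimal mix uses every input. Binding constraints: nitrogen, sulfur, potassium (K₂O), phosphorus (P₂O₅).
Solving gives x1 = 0.6, x2 = 1.167, x3 = 1.15, x4 = 0.65.
Hence cost = 0.92·0.6 + 0.23·1.167 + 0.67·1.15 + 1.02·0.65 = R$2.2539.

R$2.25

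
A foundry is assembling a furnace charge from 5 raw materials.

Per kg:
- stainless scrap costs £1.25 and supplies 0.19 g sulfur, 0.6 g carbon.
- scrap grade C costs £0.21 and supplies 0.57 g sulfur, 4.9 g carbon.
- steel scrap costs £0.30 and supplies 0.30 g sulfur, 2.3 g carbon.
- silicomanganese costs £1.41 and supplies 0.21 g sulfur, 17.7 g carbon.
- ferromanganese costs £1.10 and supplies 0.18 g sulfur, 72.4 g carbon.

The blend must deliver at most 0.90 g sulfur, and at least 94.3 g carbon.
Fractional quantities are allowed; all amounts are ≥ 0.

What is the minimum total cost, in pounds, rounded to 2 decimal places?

Let x1 = kg of stainless scrap, x2 = kg of scrap grade C, x3 = kg of steel scrap, x4 = kg of silicomanganese, x5 = kg of ferromanganese.
min 1.25x1 + 0.21x2 + 0.3x3 + 1.41x4 + 1.1x5 subject to:
  0.19x1 + 0.57x2 + 0.3x3 + 0.21x4 + 0.18x5 ≤ 0.9   (sulfur)
  0.6x1 + 4.9x2 + 2.3x3 + 17.7x4 + 72.4x5 ≥ 94.3   (carbon)
  x1, x2, x3, x4, x5 ≥ 0.
At the optimum only ferromanganese is positive (stainless scrap, scrap grade C, steel scrap, silicomanganese = 0). There the carbon constraint is tight.
So ferromanganese = 1.302 kg.
Total cost: 1.1·1.302 = 1.4322.

£1.43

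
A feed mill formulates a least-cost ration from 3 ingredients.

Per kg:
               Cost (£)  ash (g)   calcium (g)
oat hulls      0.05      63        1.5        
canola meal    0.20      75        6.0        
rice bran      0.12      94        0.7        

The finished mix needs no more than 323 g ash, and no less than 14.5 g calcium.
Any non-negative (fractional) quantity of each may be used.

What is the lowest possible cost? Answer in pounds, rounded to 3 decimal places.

Let x1 = kg of oat hulls, x2 = kg of canola meal, x3 = kg of rice bran.
min 0.05x1 + 0.2x2 + 0.12x3 subject to:
  63x1 + 75x2 + 94x3 ≤ 323   (ash)
  1.5x1 + 6x2 + 0.7x3 ≥ 14.5   (calcium)
  x1, x2, x3 ≥ 0.
At the optimum only oat hulls, canola meal are positive (rice bran = 0). There the ash and calcium constraints are tight.
Optimal quantities: oat hulls = 3.203 kg, canola meal = 1.616 kg.
Cost = 0.05·3.203 + 0.2·1.616 = 0.48335.

£0.483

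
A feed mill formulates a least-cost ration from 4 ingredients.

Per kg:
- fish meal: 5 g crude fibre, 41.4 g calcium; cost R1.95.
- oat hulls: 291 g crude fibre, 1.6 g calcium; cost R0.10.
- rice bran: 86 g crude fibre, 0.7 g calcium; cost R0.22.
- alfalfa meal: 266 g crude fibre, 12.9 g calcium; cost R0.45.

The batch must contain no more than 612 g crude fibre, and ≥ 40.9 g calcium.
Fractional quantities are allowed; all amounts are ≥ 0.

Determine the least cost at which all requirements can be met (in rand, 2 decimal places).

R1.56

Let x1 = kg of fish meal, x2 = kg of oat hulls, x3 = kg of rice bran, x4 = kg of alfalfa meal.
Minimize 1.95x1 + 0.1x2 + 0.22x3 + 0.45x4 with:
  5x1 + 291x2 + 86x3 + 266x4 ≤ 612   (crude fibre)
  41.4x1 + 1.6x2 + 0.7x3 + 12.9x4 ≥ 40.9   (calcium)
  x1, x2, x3, x4 ≥ 0.
The optimal basis is {fish meal, alfalfa meal}; oat hulls, rice bran drop out. Binding constraints: crude fibre and calcium.
Optimal quantities: fish meal = 0.2726 kg, alfalfa meal = 2.296 kg.
Objective = 1.95·0.2726 + 0.45·2.296 = 1.5648.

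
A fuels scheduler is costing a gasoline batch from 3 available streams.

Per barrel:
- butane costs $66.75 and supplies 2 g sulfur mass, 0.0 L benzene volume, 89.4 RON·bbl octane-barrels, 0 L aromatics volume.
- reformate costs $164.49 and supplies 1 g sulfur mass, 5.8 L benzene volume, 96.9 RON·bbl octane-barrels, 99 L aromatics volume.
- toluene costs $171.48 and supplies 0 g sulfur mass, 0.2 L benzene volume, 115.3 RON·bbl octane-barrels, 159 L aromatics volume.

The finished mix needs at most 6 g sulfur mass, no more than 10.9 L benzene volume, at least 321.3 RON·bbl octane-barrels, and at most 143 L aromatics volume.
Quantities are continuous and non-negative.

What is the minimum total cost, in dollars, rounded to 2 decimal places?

$279.22

Let x1 = barrels of butane, x2 = barrels of reformate, x3 = barrels of toluene.
min 66.75x1 + 164.49x2 + 171.48x3 with:
  2x1 + 1x2 ≤ 6   (sulfur mass)
  5.8x2 + 0.2x3 ≤ 10.9   (benzene volume)
  89.4x1 + 96.9x2 + 115.3x3 ≥ 321.3   (octane-barrels)
  99x2 + 159x3 ≤ 143   (aromatics volume)
  x1, x2, x3 ≥ 0.
The cheapest feasible vertex uses only butane, toluene; reformate is not used. The sulfur mass and octane-barrels requirements are met with equality.
Solving gives x1 = 3, x3 = 0.4605.
Total cost: 66.75·3 + 171.48·0.4605 = 279.2165.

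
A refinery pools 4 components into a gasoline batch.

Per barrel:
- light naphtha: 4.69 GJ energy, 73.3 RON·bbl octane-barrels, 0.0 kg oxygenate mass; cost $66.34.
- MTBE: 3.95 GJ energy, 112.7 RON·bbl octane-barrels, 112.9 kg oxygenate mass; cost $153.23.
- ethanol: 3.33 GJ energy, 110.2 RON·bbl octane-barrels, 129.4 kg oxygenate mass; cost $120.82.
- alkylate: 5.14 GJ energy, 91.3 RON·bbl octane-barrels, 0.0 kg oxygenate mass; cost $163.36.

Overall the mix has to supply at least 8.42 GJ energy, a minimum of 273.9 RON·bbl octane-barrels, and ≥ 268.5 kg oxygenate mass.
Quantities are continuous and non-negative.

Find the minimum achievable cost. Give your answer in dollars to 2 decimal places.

Let x1 = barrels of light naphtha, x2 = barrels of MTBE, x3 = barrels of ethanol, x4 = barrels of alkylate.
Minimise 66.34x1 + 153.23x2 + 120.82x3 + 163.36x4 s.t.:
  4.69x1 + 3.95x2 + 3.33x3 + 5.14x4 ≥ 8.42   (energy)
  73.3x1 + 112.7x2 + 110.2x3 + 91.3x4 ≥ 273.9   (octane-barrels)
  112.9x2 + 129.4x3 ≥ 268.5   (oxygenate mass)
  x1, x2, x3, x4 ≥ 0.
At the optimum only light naphtha, ethanol are positive (MTBE, alkylate = 0). There the octane-barrels and oxygenate mass constraints are tight.
So light naphtha = 0.61718 barrels, ethanol = 2.07496 barrels.
Hence cost = 66.34·0.61718 + 120.82·2.07496 = $291.6404.

$291.64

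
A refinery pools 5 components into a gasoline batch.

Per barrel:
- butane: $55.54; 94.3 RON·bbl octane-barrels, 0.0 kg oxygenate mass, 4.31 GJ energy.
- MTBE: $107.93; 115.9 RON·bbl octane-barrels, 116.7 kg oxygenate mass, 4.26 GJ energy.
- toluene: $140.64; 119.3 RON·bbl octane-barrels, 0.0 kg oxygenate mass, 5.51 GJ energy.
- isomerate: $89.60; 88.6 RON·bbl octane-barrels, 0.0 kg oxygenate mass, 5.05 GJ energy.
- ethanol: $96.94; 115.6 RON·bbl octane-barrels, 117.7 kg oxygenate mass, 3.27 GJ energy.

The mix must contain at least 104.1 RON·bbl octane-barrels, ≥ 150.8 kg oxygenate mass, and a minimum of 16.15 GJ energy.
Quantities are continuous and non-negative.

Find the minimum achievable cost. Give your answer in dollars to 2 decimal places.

$276.64

Let x1 = barrels of butane, x2 = barrels of MTBE, x3 = barrels of toluene, x4 = barrels of isomerate, x5 = barrels of ethanol.
min 55.54x1 + 107.93x2 + 140.64x3 + 89.6x4 + 96.94x5 subject to:
  94.3x1 + 115.9x2 + 119.3x3 + 88.6x4 + 115.6x5 ≥ 104.1   (octane-barrels)
  116.7x2 + 117.7x5 ≥ 150.8   (oxygenate mass)
  4.31x1 + 4.26x2 + 5.51x3 + 5.05x4 + 3.27x5 ≥ 16.15   (energy)
  x1, x2, x3, x4, x5 ≥ 0.
The optimal basis is {butane, MTBE}; toluene, isomerate, ethanol drop out. The oxygenate mass and energy requirements are met with equality.
That vertex is x1 = 2.46989, x2 = 1.2922.
Total cost: 55.54·2.46989 + 107.93·1.2922 = 276.6448.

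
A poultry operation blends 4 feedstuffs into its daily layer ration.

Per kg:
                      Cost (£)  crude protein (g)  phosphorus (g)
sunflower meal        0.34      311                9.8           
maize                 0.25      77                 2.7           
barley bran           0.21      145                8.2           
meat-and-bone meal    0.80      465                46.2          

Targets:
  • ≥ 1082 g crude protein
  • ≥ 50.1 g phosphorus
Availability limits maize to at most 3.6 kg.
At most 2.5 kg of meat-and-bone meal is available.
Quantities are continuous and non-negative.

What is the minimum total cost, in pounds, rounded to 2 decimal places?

£1.33

This is a linear program. Let x1 = kg of sunflower meal, x2 = kg of maize, x3 = kg of barley bran, x4 = kg of meat-and-bone meal.
min 0.34x1 + 0.25x2 + 0.21x3 + 0.8x4 subject to:
  311x1 + 77x2 + 145x3 + 465x4 ≥ 1082   (crude protein)
  9.8x1 + 2.7x2 + 8.2x3 + 46.2x4 ≥ 50.1   (phosphorus)
  x2 ≤ 3.6
  x4 ≤ 2.5
  x1, x2, x3, x4 ≥ 0.
The cheapest feasible vertex uses only sunflower meal, meat-and-bone meal; maize, barley bran are not used. The crude protein and phosphorus requirements are met with equality.
That vertex is x1 = 2.721, x4 = 0.5073.
Total cost: 0.34·2.721 + 0.8·0.5073 = 1.3310.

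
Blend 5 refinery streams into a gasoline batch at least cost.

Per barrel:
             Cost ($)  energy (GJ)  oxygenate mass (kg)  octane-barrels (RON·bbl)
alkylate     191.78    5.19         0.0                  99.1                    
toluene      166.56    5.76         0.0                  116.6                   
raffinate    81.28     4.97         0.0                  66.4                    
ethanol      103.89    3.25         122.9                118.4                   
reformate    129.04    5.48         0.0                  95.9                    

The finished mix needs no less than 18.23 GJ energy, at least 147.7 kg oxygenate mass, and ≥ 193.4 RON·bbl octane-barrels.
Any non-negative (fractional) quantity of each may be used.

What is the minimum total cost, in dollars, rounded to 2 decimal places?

$359.11

Set it up as a linear program. Let x1 = barrels of alkylate, x2 = barrels of toluene, x3 = barrels of raffinate, x4 = barrels of ethanol, x5 = barrels of reformate.
Minimize 191.78x1 + 166.56x2 + 81.28x3 + 103.89x4 + 129.04x5 with:
  5.19x1 + 5.76x2 + 4.97x3 + 3.25x4 + 5.48x5 ≥ 18.23   (energy)
  122.9x4 ≥ 147.7   (oxygenate mass)
  99.1x1 + 116.6x2 + 66.4x3 + 118.4x4 + 95.9x5 ≥ 193.4   (octane-barrels)
  x1, x2, x3, x4, x5 ≥ 0.
The cheapest feasible vertex uses only raffinate, ethanol; alkylate, toluene, reformate are not used. The energy and oxygenate mass requirements are met with equality.
That vertex is x3 = 2.8821, x4 = 1.2018.
Objective = 81.28·2.8821 + 103.89·1.2018 = 359.1121.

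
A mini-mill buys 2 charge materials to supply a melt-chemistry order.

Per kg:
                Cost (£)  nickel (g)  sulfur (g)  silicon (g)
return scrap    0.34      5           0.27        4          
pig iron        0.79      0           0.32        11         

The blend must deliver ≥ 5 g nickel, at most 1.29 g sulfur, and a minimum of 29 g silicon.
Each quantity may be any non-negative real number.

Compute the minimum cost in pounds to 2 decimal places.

Set it up as a linear program. Let x1 = kg of return scrap, x2 = kg of pig iron.
Minimize 0.34x1 + 0.79x2 subject to:
  5x1 ≥ 5   (nickel)
  0.27x1 + 0.32x2 ≤ 1.29   (sulfur)
  4x1 + 11x2 ≥ 29   (silicon)
  x1, x2 ≥ 0.
Both inputs are positive at the optimum. The nickel and silicon requirements are met with equality.
Optimal quantities: return scrap = 1 kg, pig iron = 2.273 kg.
Hence cost = 0.34·1 + 0.79·2.273 = £2.1357.

£2.14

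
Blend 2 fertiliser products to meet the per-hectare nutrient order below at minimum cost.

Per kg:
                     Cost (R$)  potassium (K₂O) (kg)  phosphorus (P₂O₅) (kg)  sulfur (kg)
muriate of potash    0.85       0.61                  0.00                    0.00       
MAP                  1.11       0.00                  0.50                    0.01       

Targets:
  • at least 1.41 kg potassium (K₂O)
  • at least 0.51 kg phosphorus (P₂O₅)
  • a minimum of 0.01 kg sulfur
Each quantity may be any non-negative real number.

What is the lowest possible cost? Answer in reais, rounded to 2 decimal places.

Treat it as an LP. Let x1 = kg of muriate of potash, x2 = kg of MAP.
min 0.85x1 + 1.11x2 subject to:
  0.61x1 ≥ 1.41   (potassium (K₂O))
  0.5x2 ≥ 0.51   (phosphorus (P₂O₅))
  0.01x2 ≥ 0.01   (sulfur)
  x1, x2 ≥ 0.
Both inputs are positive at the optimum. Binding constraints: potassium (K₂O) and phosphorus (P₂O₅).
Solving gives x1 = 2.311, x2 = 1.02.
Hence cost = 0.85·2.311 + 1.11·1.02 = R$3.0966.

R$3.10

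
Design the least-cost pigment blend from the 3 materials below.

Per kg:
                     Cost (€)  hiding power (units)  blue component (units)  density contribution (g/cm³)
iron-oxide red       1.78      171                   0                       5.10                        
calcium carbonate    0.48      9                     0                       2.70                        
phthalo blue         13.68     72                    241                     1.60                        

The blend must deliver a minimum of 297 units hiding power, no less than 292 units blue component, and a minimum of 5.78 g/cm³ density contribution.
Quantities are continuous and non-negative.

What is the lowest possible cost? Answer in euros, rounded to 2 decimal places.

Let x1 = kg of iron-oxide red, x2 = kg of calcium carbonate, x3 = kg of phthalo blue.
Minimize 1.78x1 + 0.48x2 + 13.68x3 with:
  171x1 + 9x2 + 72x3 ≥ 297   (hiding power)
  241x3 ≥ 292   (blue component)
  5.1x1 + 2.7x2 + 1.6x3 ≥ 5.78   (density contribution)
  x1, x2, x3 ≥ 0.
The cheapest feasible vertex uses only iron-oxide red, phthalo blue; calcium carbonate is not used. There the hiding power and blue component constraints are tight.
So iron-oxide red = 1.227 kg, phthalo blue = 1.212 kg.
Objective = 1.78·1.227 + 13.68·1.212 = 18.7642.

€18.76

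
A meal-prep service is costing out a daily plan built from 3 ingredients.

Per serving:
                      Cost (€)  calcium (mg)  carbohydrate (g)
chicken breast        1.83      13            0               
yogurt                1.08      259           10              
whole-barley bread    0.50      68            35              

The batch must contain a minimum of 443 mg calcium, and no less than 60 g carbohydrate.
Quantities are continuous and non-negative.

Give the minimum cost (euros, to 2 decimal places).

Let x1 = servings of chicken breast, x2 = servings of yogurt, x3 = servings of whole-barley bread.
Minimise 1.83x1 + 1.08x2 + 0.5x3 subject to:
  13x1 + 259x2 + 68x3 ≥ 443   (calcium)
  10x2 + 35x3 ≥ 60   (carbohydrate)
  x1, x2, x3 ≥ 0.
The cheapest feasible vertex uses only yogurt, whole-barley bread; chicken breast is not used. The calcium and carbohydrate requirements are met with equality.
Optimal quantities: yogurt = 1.363 servings, whole-barley bread = 1.325 servings.
Cost = 1.08·1.363 + 0.5·1.325 = 2.1345.

€2.13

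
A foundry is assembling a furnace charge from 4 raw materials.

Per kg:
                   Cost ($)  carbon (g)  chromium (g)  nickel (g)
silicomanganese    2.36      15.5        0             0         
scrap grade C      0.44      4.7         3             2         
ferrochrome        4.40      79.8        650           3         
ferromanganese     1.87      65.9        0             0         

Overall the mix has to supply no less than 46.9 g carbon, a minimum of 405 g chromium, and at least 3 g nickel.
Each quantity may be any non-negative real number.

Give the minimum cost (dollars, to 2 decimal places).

Let x1 = kg of silicomanganese, x2 = kg of scrap grade C, x3 = kg of ferrochrome, x4 = kg of ferromanganese.
Minimise 2.36x1 + 0.44x2 + 4.4x3 + 1.87x4 s.t.:
  15.5x1 + 4.7x2 + 79.8x3 + 65.9x4 ≥ 46.9   (carbon)
  3x2 + 650x3 ≥ 405   (chromium)
  2x2 + 3x3 ≥ 3   (nickel)
  x1, x2, x3, x4 ≥ 0.
The optimal basis is {scrap grade C, ferrochrome}; silicomanganese, ferromanganese drop out. There the chromium and nickel constraints are tight.
Optimal quantities: scrap grade C = 0.5693 kg, ferrochrome = 0.6204 kg.
Objective = 0.44·0.5693 + 4.4·0.6204 = 2.9803.

$2.98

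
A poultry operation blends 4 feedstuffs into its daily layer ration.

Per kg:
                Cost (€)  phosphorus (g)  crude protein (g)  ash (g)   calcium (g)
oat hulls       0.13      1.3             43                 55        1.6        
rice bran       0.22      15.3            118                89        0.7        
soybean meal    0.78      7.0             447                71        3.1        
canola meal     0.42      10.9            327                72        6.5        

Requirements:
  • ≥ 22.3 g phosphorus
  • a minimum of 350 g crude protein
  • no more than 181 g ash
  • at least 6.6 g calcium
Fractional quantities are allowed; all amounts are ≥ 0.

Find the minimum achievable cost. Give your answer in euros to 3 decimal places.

This is a linear program. Let x1 = kg of oat hulls, x2 = kg of rice bran, x3 = kg of soybean meal, x4 = kg of canola meal.
Minimize 0.13x1 + 0.22x2 + 0.78x3 + 0.42x4 s.t.:
  1.3x1 + 15.3x2 + 7x3 + 10.9x4 ≥ 22.3   (phosphorus)
  43x1 + 118x2 + 447x3 + 327x4 ≥ 350   (crude protein)
  55x1 + 89x2 + 71x3 + 72x4 ≤ 181   (ash)
  1.6x1 + 0.7x2 + 3.1x3 + 6.5x4 ≥ 6.6   (calcium)
  x1, x2, x3, x4 ≥ 0.
The cheapest feasible vertex uses only rice bran, canola meal; oat hulls, soybean meal are not used. There the phosphorus and calcium constraints are tight.
That vertex is x2 = 0.7951, x4 = 0.9298.
Objective = 0.22·0.7951 + 0.42·0.9298 = 0.56544.

€0.565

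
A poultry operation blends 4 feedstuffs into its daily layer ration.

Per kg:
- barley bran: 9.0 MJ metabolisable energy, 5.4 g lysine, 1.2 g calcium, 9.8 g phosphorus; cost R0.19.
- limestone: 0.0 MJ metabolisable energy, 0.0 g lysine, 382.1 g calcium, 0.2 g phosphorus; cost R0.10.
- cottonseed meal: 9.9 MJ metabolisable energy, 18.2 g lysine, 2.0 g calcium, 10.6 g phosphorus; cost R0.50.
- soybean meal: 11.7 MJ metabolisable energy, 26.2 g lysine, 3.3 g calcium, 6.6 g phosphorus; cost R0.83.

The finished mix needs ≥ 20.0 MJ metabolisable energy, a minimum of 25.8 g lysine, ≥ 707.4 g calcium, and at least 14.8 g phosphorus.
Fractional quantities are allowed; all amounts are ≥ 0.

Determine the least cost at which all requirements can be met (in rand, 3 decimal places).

R0.934

Set it up as a linear program. Let x1 = kg of barley bran, x2 = kg of limestone, x3 = kg of cottonseed meal, x4 = kg of soybean meal.
Minimise 0.19x1 + 0.1x2 + 0.5x3 + 0.83x4 s.t.:
  9x1 + 9.9x3 + 11.7x4 ≥ 20   (metabolisable energy)
  5.4x1 + 18.2x3 + 26.2x4 ≥ 25.8   (lysine)
  1.2x1 + 382.1x2 + 2x3 + 3.3x4 ≥ 707.4   (calcium)
  9.8x1 + 0.2x2 + 10.6x3 + 6.6x4 ≥ 14.8   (phosphorus)
  x1, x2, x3, x4 ≥ 0.
The cheapest feasible vertex uses only barley bran, limestone, cottonseed meal; soybean meal is not used. Binding constraints: metabolisable energy, lysine, calcium.
Solving gives x1 = 0.984, x2 = 1.842, x3 = 1.126.
Hence cost = 0.19·0.984 + 0.1·1.842 + 0.5·1.126 = R0.93416.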